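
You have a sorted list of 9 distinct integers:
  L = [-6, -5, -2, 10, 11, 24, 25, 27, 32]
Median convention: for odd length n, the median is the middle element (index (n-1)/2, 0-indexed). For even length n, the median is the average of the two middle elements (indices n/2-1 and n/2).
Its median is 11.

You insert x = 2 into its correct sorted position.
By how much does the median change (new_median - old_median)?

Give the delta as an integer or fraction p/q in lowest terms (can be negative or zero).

Answer: -1/2

Derivation:
Old median = 11
After inserting x = 2: new sorted = [-6, -5, -2, 2, 10, 11, 24, 25, 27, 32]
New median = 21/2
Delta = 21/2 - 11 = -1/2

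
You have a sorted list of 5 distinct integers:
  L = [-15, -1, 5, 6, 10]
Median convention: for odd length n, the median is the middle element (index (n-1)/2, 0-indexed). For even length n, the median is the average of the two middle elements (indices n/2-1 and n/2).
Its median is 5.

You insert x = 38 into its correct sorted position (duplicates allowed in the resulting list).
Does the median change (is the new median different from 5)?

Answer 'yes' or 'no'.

Answer: yes

Derivation:
Old median = 5
Insert x = 38
New median = 11/2
Changed? yes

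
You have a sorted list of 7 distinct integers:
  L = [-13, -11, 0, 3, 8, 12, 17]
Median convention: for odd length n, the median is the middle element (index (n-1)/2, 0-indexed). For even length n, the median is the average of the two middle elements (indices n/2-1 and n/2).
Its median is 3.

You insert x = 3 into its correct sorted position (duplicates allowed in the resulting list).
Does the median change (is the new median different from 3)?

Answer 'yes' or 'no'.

Old median = 3
Insert x = 3
New median = 3
Changed? no

Answer: no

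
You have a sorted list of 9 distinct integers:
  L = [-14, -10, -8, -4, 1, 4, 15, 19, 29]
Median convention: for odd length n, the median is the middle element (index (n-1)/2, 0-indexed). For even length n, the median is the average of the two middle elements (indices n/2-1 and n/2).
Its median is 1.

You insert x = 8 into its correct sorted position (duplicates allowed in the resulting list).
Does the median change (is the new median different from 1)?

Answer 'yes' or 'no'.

Answer: yes

Derivation:
Old median = 1
Insert x = 8
New median = 5/2
Changed? yes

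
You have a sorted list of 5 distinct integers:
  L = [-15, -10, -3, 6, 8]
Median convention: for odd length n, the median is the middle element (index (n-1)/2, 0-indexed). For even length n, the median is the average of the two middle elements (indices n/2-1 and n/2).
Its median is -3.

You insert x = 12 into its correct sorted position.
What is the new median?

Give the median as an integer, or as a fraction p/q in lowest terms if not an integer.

Answer: 3/2

Derivation:
Old list (sorted, length 5): [-15, -10, -3, 6, 8]
Old median = -3
Insert x = 12
Old length odd (5). Middle was index 2 = -3.
New length even (6). New median = avg of two middle elements.
x = 12: 5 elements are < x, 0 elements are > x.
New sorted list: [-15, -10, -3, 6, 8, 12]
New median = 3/2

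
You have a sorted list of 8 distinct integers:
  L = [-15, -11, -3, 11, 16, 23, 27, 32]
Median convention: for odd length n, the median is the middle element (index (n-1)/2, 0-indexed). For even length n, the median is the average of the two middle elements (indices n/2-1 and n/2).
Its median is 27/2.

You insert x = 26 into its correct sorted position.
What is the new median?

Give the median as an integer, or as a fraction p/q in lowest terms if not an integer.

Old list (sorted, length 8): [-15, -11, -3, 11, 16, 23, 27, 32]
Old median = 27/2
Insert x = 26
Old length even (8). Middle pair: indices 3,4 = 11,16.
New length odd (9). New median = single middle element.
x = 26: 6 elements are < x, 2 elements are > x.
New sorted list: [-15, -11, -3, 11, 16, 23, 26, 27, 32]
New median = 16

Answer: 16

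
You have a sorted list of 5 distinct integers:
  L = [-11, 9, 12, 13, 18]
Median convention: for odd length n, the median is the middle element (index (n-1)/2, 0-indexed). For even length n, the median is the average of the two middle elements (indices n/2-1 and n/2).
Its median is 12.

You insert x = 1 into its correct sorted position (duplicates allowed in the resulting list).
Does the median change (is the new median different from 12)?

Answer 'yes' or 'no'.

Answer: yes

Derivation:
Old median = 12
Insert x = 1
New median = 21/2
Changed? yes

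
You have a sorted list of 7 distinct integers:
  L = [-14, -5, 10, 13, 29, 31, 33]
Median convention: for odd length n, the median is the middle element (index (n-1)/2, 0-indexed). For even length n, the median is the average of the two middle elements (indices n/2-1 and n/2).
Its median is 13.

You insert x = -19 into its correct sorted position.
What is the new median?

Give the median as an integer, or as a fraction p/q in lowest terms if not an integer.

Old list (sorted, length 7): [-14, -5, 10, 13, 29, 31, 33]
Old median = 13
Insert x = -19
Old length odd (7). Middle was index 3 = 13.
New length even (8). New median = avg of two middle elements.
x = -19: 0 elements are < x, 7 elements are > x.
New sorted list: [-19, -14, -5, 10, 13, 29, 31, 33]
New median = 23/2

Answer: 23/2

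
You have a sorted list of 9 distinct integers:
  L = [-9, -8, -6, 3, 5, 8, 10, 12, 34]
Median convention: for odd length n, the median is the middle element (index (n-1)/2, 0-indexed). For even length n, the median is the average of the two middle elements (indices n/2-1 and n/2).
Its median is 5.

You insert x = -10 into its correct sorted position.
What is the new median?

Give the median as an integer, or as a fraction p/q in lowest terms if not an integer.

Old list (sorted, length 9): [-9, -8, -6, 3, 5, 8, 10, 12, 34]
Old median = 5
Insert x = -10
Old length odd (9). Middle was index 4 = 5.
New length even (10). New median = avg of two middle elements.
x = -10: 0 elements are < x, 9 elements are > x.
New sorted list: [-10, -9, -8, -6, 3, 5, 8, 10, 12, 34]
New median = 4

Answer: 4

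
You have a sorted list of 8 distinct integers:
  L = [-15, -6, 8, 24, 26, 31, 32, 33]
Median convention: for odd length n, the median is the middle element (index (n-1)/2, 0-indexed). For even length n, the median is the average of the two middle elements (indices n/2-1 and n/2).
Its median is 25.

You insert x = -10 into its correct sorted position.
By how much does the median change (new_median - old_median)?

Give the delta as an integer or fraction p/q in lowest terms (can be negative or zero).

Answer: -1

Derivation:
Old median = 25
After inserting x = -10: new sorted = [-15, -10, -6, 8, 24, 26, 31, 32, 33]
New median = 24
Delta = 24 - 25 = -1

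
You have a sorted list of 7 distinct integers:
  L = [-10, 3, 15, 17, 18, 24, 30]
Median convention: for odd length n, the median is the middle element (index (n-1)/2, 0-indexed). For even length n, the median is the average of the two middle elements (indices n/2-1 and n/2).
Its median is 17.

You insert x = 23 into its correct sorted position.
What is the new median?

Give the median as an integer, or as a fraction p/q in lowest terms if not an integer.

Answer: 35/2

Derivation:
Old list (sorted, length 7): [-10, 3, 15, 17, 18, 24, 30]
Old median = 17
Insert x = 23
Old length odd (7). Middle was index 3 = 17.
New length even (8). New median = avg of two middle elements.
x = 23: 5 elements are < x, 2 elements are > x.
New sorted list: [-10, 3, 15, 17, 18, 23, 24, 30]
New median = 35/2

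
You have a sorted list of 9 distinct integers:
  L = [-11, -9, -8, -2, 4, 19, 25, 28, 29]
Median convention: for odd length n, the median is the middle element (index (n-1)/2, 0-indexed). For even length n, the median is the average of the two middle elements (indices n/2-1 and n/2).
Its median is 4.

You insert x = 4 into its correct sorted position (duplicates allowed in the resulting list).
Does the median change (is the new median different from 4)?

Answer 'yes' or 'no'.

Old median = 4
Insert x = 4
New median = 4
Changed? no

Answer: no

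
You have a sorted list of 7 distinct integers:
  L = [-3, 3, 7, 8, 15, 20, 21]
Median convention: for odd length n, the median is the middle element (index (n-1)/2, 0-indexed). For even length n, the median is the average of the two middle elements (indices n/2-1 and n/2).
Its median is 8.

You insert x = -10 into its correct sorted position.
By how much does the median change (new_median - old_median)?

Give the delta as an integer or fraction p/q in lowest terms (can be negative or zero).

Old median = 8
After inserting x = -10: new sorted = [-10, -3, 3, 7, 8, 15, 20, 21]
New median = 15/2
Delta = 15/2 - 8 = -1/2

Answer: -1/2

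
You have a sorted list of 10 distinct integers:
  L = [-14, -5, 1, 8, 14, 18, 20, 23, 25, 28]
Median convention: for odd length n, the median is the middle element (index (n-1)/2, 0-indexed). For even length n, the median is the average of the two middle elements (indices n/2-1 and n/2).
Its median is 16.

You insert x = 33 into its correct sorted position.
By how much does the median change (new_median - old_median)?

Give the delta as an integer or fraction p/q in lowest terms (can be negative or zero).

Old median = 16
After inserting x = 33: new sorted = [-14, -5, 1, 8, 14, 18, 20, 23, 25, 28, 33]
New median = 18
Delta = 18 - 16 = 2

Answer: 2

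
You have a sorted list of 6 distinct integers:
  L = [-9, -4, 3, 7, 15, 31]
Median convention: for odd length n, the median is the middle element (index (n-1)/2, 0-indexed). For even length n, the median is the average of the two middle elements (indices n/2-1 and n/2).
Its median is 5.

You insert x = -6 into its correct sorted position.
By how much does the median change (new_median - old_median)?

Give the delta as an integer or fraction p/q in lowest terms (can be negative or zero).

Answer: -2

Derivation:
Old median = 5
After inserting x = -6: new sorted = [-9, -6, -4, 3, 7, 15, 31]
New median = 3
Delta = 3 - 5 = -2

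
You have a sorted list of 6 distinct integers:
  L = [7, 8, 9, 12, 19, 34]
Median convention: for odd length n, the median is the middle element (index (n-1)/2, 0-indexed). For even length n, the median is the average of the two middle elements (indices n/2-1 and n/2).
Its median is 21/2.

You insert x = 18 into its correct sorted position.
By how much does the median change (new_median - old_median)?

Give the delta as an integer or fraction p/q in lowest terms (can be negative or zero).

Old median = 21/2
After inserting x = 18: new sorted = [7, 8, 9, 12, 18, 19, 34]
New median = 12
Delta = 12 - 21/2 = 3/2

Answer: 3/2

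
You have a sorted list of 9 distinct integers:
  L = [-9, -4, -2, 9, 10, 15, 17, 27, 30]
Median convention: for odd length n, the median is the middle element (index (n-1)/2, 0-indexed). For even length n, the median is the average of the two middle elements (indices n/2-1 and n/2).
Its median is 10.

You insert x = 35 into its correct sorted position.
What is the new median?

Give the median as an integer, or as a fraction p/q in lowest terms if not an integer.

Old list (sorted, length 9): [-9, -4, -2, 9, 10, 15, 17, 27, 30]
Old median = 10
Insert x = 35
Old length odd (9). Middle was index 4 = 10.
New length even (10). New median = avg of two middle elements.
x = 35: 9 elements are < x, 0 elements are > x.
New sorted list: [-9, -4, -2, 9, 10, 15, 17, 27, 30, 35]
New median = 25/2

Answer: 25/2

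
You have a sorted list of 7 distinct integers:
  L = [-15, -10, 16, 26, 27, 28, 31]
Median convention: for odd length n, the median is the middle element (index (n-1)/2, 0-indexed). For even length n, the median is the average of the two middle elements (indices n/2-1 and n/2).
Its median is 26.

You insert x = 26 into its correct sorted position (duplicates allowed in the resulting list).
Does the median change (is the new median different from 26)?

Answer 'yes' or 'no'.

Answer: no

Derivation:
Old median = 26
Insert x = 26
New median = 26
Changed? no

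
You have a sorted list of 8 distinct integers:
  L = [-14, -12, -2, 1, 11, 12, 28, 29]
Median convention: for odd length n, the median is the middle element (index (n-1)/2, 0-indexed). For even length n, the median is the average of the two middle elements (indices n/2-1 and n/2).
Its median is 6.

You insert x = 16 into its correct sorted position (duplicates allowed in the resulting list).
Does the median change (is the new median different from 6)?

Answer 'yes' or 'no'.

Answer: yes

Derivation:
Old median = 6
Insert x = 16
New median = 11
Changed? yes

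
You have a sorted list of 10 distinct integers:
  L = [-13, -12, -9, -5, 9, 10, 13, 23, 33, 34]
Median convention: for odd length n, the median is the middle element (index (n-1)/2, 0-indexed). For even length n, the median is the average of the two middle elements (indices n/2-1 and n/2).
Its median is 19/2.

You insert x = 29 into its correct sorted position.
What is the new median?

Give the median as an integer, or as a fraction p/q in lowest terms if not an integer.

Old list (sorted, length 10): [-13, -12, -9, -5, 9, 10, 13, 23, 33, 34]
Old median = 19/2
Insert x = 29
Old length even (10). Middle pair: indices 4,5 = 9,10.
New length odd (11). New median = single middle element.
x = 29: 8 elements are < x, 2 elements are > x.
New sorted list: [-13, -12, -9, -5, 9, 10, 13, 23, 29, 33, 34]
New median = 10

Answer: 10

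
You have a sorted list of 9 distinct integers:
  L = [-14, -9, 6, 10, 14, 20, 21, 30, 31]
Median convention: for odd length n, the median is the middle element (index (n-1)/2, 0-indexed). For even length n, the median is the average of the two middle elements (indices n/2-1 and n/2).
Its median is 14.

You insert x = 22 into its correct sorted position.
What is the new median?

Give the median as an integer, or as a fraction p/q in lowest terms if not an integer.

Old list (sorted, length 9): [-14, -9, 6, 10, 14, 20, 21, 30, 31]
Old median = 14
Insert x = 22
Old length odd (9). Middle was index 4 = 14.
New length even (10). New median = avg of two middle elements.
x = 22: 7 elements are < x, 2 elements are > x.
New sorted list: [-14, -9, 6, 10, 14, 20, 21, 22, 30, 31]
New median = 17

Answer: 17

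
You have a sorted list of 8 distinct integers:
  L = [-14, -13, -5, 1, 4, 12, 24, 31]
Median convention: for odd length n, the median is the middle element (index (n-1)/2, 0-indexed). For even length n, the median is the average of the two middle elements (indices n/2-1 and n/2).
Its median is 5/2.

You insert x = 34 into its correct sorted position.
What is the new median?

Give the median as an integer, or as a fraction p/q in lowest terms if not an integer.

Old list (sorted, length 8): [-14, -13, -5, 1, 4, 12, 24, 31]
Old median = 5/2
Insert x = 34
Old length even (8). Middle pair: indices 3,4 = 1,4.
New length odd (9). New median = single middle element.
x = 34: 8 elements are < x, 0 elements are > x.
New sorted list: [-14, -13, -5, 1, 4, 12, 24, 31, 34]
New median = 4

Answer: 4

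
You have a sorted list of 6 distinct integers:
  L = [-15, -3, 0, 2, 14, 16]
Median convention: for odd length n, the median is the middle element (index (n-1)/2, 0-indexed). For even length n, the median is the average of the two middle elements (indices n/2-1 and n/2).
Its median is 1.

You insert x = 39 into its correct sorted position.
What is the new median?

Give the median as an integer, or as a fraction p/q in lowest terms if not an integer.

Old list (sorted, length 6): [-15, -3, 0, 2, 14, 16]
Old median = 1
Insert x = 39
Old length even (6). Middle pair: indices 2,3 = 0,2.
New length odd (7). New median = single middle element.
x = 39: 6 elements are < x, 0 elements are > x.
New sorted list: [-15, -3, 0, 2, 14, 16, 39]
New median = 2

Answer: 2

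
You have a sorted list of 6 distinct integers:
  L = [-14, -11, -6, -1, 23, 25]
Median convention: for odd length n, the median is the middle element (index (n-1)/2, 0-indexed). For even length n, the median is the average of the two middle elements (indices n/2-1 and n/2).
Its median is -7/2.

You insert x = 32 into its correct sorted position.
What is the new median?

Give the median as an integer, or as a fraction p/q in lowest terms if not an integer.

Answer: -1

Derivation:
Old list (sorted, length 6): [-14, -11, -6, -1, 23, 25]
Old median = -7/2
Insert x = 32
Old length even (6). Middle pair: indices 2,3 = -6,-1.
New length odd (7). New median = single middle element.
x = 32: 6 elements are < x, 0 elements are > x.
New sorted list: [-14, -11, -6, -1, 23, 25, 32]
New median = -1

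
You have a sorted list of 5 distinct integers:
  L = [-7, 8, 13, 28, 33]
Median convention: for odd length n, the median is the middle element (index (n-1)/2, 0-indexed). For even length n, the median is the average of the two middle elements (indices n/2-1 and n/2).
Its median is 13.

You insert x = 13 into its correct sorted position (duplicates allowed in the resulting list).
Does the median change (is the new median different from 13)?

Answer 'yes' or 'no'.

Answer: no

Derivation:
Old median = 13
Insert x = 13
New median = 13
Changed? no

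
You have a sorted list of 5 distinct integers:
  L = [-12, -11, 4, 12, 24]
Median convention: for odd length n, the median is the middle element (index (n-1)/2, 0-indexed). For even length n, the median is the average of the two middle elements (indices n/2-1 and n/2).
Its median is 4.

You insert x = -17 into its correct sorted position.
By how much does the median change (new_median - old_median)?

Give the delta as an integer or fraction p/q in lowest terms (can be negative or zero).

Answer: -15/2

Derivation:
Old median = 4
After inserting x = -17: new sorted = [-17, -12, -11, 4, 12, 24]
New median = -7/2
Delta = -7/2 - 4 = -15/2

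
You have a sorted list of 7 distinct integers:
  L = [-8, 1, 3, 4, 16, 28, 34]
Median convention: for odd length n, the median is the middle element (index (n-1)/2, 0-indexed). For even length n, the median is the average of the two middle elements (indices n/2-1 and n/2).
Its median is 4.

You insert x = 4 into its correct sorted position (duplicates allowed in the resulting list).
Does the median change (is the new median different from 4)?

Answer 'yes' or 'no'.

Old median = 4
Insert x = 4
New median = 4
Changed? no

Answer: no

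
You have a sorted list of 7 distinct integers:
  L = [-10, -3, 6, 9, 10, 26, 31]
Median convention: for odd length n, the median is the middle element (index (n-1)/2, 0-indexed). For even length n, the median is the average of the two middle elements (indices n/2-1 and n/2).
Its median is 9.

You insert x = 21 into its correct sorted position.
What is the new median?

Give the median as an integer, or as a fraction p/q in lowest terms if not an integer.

Old list (sorted, length 7): [-10, -3, 6, 9, 10, 26, 31]
Old median = 9
Insert x = 21
Old length odd (7). Middle was index 3 = 9.
New length even (8). New median = avg of two middle elements.
x = 21: 5 elements are < x, 2 elements are > x.
New sorted list: [-10, -3, 6, 9, 10, 21, 26, 31]
New median = 19/2

Answer: 19/2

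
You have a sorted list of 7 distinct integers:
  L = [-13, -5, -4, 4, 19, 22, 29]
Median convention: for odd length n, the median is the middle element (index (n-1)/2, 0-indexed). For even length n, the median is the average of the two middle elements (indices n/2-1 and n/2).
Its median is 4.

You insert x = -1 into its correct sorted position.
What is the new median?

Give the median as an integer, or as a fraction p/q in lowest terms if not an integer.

Answer: 3/2

Derivation:
Old list (sorted, length 7): [-13, -5, -4, 4, 19, 22, 29]
Old median = 4
Insert x = -1
Old length odd (7). Middle was index 3 = 4.
New length even (8). New median = avg of two middle elements.
x = -1: 3 elements are < x, 4 elements are > x.
New sorted list: [-13, -5, -4, -1, 4, 19, 22, 29]
New median = 3/2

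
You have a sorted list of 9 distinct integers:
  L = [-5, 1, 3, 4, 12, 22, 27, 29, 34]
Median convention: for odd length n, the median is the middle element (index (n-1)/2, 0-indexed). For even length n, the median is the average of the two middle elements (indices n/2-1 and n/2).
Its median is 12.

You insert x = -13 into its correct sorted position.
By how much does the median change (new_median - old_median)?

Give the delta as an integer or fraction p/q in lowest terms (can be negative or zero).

Answer: -4

Derivation:
Old median = 12
After inserting x = -13: new sorted = [-13, -5, 1, 3, 4, 12, 22, 27, 29, 34]
New median = 8
Delta = 8 - 12 = -4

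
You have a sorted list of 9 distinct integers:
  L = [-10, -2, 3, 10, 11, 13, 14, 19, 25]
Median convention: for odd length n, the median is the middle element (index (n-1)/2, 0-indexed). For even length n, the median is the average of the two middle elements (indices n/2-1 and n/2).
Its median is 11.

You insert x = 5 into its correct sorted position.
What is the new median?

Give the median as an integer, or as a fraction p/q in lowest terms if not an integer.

Old list (sorted, length 9): [-10, -2, 3, 10, 11, 13, 14, 19, 25]
Old median = 11
Insert x = 5
Old length odd (9). Middle was index 4 = 11.
New length even (10). New median = avg of two middle elements.
x = 5: 3 elements are < x, 6 elements are > x.
New sorted list: [-10, -2, 3, 5, 10, 11, 13, 14, 19, 25]
New median = 21/2

Answer: 21/2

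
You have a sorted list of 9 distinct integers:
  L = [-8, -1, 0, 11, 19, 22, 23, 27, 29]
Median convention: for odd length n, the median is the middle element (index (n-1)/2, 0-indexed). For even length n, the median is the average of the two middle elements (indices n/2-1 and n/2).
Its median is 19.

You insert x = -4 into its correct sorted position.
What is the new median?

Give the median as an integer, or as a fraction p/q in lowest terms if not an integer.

Old list (sorted, length 9): [-8, -1, 0, 11, 19, 22, 23, 27, 29]
Old median = 19
Insert x = -4
Old length odd (9). Middle was index 4 = 19.
New length even (10). New median = avg of two middle elements.
x = -4: 1 elements are < x, 8 elements are > x.
New sorted list: [-8, -4, -1, 0, 11, 19, 22, 23, 27, 29]
New median = 15

Answer: 15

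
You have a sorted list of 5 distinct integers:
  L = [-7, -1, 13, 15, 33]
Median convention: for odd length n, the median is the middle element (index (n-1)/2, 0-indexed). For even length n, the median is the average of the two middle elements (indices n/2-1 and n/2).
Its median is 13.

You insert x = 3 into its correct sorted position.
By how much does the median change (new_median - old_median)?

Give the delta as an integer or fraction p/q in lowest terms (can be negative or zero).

Old median = 13
After inserting x = 3: new sorted = [-7, -1, 3, 13, 15, 33]
New median = 8
Delta = 8 - 13 = -5

Answer: -5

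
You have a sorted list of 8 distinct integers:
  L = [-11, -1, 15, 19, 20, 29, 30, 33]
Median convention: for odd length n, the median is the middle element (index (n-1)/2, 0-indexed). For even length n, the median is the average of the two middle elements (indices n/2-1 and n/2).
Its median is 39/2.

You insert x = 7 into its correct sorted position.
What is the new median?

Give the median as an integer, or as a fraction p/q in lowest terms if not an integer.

Old list (sorted, length 8): [-11, -1, 15, 19, 20, 29, 30, 33]
Old median = 39/2
Insert x = 7
Old length even (8). Middle pair: indices 3,4 = 19,20.
New length odd (9). New median = single middle element.
x = 7: 2 elements are < x, 6 elements are > x.
New sorted list: [-11, -1, 7, 15, 19, 20, 29, 30, 33]
New median = 19

Answer: 19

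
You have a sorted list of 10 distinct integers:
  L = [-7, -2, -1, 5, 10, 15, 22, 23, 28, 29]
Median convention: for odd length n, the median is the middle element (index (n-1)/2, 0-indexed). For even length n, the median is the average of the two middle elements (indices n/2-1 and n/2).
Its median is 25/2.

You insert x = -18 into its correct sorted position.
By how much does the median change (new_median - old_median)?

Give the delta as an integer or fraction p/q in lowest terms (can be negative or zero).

Old median = 25/2
After inserting x = -18: new sorted = [-18, -7, -2, -1, 5, 10, 15, 22, 23, 28, 29]
New median = 10
Delta = 10 - 25/2 = -5/2

Answer: -5/2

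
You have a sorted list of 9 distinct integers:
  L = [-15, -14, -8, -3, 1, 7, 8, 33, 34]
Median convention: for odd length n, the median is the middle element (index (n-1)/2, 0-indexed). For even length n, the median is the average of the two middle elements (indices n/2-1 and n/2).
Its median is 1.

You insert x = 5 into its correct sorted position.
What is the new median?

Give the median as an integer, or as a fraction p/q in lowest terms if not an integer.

Old list (sorted, length 9): [-15, -14, -8, -3, 1, 7, 8, 33, 34]
Old median = 1
Insert x = 5
Old length odd (9). Middle was index 4 = 1.
New length even (10). New median = avg of two middle elements.
x = 5: 5 elements are < x, 4 elements are > x.
New sorted list: [-15, -14, -8, -3, 1, 5, 7, 8, 33, 34]
New median = 3

Answer: 3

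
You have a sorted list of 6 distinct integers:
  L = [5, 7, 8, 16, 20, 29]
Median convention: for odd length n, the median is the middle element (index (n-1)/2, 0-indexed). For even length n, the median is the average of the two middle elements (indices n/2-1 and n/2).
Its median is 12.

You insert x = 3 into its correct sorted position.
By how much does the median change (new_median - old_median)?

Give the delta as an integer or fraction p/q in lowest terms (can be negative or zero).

Answer: -4

Derivation:
Old median = 12
After inserting x = 3: new sorted = [3, 5, 7, 8, 16, 20, 29]
New median = 8
Delta = 8 - 12 = -4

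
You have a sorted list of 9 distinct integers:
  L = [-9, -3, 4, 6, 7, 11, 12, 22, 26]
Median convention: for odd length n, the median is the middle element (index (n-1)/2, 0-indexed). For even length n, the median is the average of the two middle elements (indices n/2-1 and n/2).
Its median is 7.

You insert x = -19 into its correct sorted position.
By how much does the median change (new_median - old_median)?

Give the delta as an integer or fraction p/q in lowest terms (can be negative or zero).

Answer: -1/2

Derivation:
Old median = 7
After inserting x = -19: new sorted = [-19, -9, -3, 4, 6, 7, 11, 12, 22, 26]
New median = 13/2
Delta = 13/2 - 7 = -1/2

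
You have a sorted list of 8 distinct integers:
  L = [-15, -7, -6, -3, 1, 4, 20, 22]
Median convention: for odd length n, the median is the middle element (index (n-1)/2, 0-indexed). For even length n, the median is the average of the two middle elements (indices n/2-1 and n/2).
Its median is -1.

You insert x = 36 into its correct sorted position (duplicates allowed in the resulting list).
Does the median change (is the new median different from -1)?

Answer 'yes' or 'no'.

Answer: yes

Derivation:
Old median = -1
Insert x = 36
New median = 1
Changed? yes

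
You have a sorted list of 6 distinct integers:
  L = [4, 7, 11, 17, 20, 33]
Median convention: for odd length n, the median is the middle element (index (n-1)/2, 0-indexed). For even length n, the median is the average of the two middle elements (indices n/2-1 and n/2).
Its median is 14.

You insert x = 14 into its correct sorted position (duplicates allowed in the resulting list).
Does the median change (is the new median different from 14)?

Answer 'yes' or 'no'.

Answer: no

Derivation:
Old median = 14
Insert x = 14
New median = 14
Changed? no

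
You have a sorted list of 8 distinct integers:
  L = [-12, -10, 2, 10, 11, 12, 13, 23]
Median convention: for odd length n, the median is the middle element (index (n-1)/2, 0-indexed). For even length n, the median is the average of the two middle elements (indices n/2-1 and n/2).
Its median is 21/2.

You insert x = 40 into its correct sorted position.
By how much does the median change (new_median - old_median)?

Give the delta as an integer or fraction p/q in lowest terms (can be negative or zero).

Answer: 1/2

Derivation:
Old median = 21/2
After inserting x = 40: new sorted = [-12, -10, 2, 10, 11, 12, 13, 23, 40]
New median = 11
Delta = 11 - 21/2 = 1/2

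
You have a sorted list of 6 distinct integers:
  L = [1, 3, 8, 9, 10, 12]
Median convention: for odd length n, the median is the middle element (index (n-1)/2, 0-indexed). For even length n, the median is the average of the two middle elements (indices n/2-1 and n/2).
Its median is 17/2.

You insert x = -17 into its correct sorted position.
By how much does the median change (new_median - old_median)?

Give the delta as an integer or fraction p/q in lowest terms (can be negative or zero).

Answer: -1/2

Derivation:
Old median = 17/2
After inserting x = -17: new sorted = [-17, 1, 3, 8, 9, 10, 12]
New median = 8
Delta = 8 - 17/2 = -1/2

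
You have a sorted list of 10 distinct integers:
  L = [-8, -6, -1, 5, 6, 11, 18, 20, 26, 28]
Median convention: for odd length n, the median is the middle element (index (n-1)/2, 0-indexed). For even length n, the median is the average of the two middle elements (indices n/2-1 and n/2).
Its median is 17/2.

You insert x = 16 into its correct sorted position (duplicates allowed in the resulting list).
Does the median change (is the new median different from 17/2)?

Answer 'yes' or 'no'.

Old median = 17/2
Insert x = 16
New median = 11
Changed? yes

Answer: yes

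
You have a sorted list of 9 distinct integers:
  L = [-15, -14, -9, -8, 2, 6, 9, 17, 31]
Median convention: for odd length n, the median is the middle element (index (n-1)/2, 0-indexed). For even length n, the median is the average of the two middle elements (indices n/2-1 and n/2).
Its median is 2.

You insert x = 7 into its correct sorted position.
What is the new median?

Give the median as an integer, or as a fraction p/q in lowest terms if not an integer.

Answer: 4

Derivation:
Old list (sorted, length 9): [-15, -14, -9, -8, 2, 6, 9, 17, 31]
Old median = 2
Insert x = 7
Old length odd (9). Middle was index 4 = 2.
New length even (10). New median = avg of two middle elements.
x = 7: 6 elements are < x, 3 elements are > x.
New sorted list: [-15, -14, -9, -8, 2, 6, 7, 9, 17, 31]
New median = 4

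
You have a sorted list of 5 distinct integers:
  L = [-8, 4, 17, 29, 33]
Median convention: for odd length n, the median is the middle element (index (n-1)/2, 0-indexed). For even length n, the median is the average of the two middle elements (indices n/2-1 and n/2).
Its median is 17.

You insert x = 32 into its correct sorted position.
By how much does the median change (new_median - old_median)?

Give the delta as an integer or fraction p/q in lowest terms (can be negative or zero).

Answer: 6

Derivation:
Old median = 17
After inserting x = 32: new sorted = [-8, 4, 17, 29, 32, 33]
New median = 23
Delta = 23 - 17 = 6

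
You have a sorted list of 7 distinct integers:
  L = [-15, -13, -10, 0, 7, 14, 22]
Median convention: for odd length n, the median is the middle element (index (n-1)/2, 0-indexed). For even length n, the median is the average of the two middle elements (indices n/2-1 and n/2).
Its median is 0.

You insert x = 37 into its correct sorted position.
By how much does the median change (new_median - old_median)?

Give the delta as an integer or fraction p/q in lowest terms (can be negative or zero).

Old median = 0
After inserting x = 37: new sorted = [-15, -13, -10, 0, 7, 14, 22, 37]
New median = 7/2
Delta = 7/2 - 0 = 7/2

Answer: 7/2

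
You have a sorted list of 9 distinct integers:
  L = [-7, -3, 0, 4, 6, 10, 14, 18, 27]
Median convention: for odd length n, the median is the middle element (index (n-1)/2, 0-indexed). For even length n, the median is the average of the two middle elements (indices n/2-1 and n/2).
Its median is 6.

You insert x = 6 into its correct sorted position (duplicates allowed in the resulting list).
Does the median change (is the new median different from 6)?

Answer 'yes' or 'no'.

Old median = 6
Insert x = 6
New median = 6
Changed? no

Answer: no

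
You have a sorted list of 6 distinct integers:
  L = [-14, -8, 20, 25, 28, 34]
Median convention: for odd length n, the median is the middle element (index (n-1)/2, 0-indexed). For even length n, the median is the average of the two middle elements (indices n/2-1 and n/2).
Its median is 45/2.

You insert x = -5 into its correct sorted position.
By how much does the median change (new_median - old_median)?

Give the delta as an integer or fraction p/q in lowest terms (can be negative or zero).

Old median = 45/2
After inserting x = -5: new sorted = [-14, -8, -5, 20, 25, 28, 34]
New median = 20
Delta = 20 - 45/2 = -5/2

Answer: -5/2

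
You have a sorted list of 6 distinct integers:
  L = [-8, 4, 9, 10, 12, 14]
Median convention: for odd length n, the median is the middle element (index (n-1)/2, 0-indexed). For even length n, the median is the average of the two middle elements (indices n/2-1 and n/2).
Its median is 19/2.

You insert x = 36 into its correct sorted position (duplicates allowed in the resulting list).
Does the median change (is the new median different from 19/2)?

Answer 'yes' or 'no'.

Answer: yes

Derivation:
Old median = 19/2
Insert x = 36
New median = 10
Changed? yes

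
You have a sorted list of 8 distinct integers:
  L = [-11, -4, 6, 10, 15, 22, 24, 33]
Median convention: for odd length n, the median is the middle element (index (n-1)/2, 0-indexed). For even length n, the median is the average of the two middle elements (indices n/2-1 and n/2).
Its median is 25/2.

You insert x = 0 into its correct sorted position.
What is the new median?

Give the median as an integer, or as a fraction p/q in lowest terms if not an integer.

Old list (sorted, length 8): [-11, -4, 6, 10, 15, 22, 24, 33]
Old median = 25/2
Insert x = 0
Old length even (8). Middle pair: indices 3,4 = 10,15.
New length odd (9). New median = single middle element.
x = 0: 2 elements are < x, 6 elements are > x.
New sorted list: [-11, -4, 0, 6, 10, 15, 22, 24, 33]
New median = 10

Answer: 10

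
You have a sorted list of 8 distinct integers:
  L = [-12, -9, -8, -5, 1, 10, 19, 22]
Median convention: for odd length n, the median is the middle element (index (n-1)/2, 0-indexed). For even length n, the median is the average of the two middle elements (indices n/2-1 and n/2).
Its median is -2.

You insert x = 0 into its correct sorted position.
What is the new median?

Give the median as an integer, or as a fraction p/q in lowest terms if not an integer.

Answer: 0

Derivation:
Old list (sorted, length 8): [-12, -9, -8, -5, 1, 10, 19, 22]
Old median = -2
Insert x = 0
Old length even (8). Middle pair: indices 3,4 = -5,1.
New length odd (9). New median = single middle element.
x = 0: 4 elements are < x, 4 elements are > x.
New sorted list: [-12, -9, -8, -5, 0, 1, 10, 19, 22]
New median = 0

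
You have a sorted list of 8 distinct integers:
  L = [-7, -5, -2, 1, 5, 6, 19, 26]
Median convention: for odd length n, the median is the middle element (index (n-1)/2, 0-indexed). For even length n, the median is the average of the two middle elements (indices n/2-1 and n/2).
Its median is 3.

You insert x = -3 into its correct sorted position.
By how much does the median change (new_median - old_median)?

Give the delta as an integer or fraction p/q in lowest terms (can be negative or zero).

Old median = 3
After inserting x = -3: new sorted = [-7, -5, -3, -2, 1, 5, 6, 19, 26]
New median = 1
Delta = 1 - 3 = -2

Answer: -2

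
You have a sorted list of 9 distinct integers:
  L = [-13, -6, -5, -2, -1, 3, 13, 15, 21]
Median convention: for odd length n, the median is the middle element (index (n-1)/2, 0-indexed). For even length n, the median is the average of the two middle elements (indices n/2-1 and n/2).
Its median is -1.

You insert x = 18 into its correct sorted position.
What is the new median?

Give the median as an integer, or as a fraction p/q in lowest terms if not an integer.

Answer: 1

Derivation:
Old list (sorted, length 9): [-13, -6, -5, -2, -1, 3, 13, 15, 21]
Old median = -1
Insert x = 18
Old length odd (9). Middle was index 4 = -1.
New length even (10). New median = avg of two middle elements.
x = 18: 8 elements are < x, 1 elements are > x.
New sorted list: [-13, -6, -5, -2, -1, 3, 13, 15, 18, 21]
New median = 1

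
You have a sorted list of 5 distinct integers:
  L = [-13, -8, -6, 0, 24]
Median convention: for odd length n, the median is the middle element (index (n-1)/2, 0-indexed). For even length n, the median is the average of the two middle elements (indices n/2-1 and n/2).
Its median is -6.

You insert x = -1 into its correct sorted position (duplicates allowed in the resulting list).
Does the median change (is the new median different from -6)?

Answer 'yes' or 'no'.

Old median = -6
Insert x = -1
New median = -7/2
Changed? yes

Answer: yes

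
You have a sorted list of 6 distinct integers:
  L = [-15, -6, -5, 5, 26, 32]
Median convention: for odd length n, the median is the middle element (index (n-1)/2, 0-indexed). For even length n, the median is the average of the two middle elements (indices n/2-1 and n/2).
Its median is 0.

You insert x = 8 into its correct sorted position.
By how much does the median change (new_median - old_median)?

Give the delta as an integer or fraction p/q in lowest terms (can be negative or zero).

Answer: 5

Derivation:
Old median = 0
After inserting x = 8: new sorted = [-15, -6, -5, 5, 8, 26, 32]
New median = 5
Delta = 5 - 0 = 5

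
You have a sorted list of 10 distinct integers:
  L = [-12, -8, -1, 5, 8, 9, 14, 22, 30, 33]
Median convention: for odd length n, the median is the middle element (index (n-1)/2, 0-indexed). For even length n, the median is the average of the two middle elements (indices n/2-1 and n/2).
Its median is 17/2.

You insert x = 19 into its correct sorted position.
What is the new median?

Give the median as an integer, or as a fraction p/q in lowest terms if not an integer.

Answer: 9

Derivation:
Old list (sorted, length 10): [-12, -8, -1, 5, 8, 9, 14, 22, 30, 33]
Old median = 17/2
Insert x = 19
Old length even (10). Middle pair: indices 4,5 = 8,9.
New length odd (11). New median = single middle element.
x = 19: 7 elements are < x, 3 elements are > x.
New sorted list: [-12, -8, -1, 5, 8, 9, 14, 19, 22, 30, 33]
New median = 9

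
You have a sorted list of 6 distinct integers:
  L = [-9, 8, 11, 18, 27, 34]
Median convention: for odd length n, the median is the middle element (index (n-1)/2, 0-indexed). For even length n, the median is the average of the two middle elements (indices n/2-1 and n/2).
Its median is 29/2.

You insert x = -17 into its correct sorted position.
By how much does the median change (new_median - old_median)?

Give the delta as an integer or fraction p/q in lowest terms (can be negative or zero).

Answer: -7/2

Derivation:
Old median = 29/2
After inserting x = -17: new sorted = [-17, -9, 8, 11, 18, 27, 34]
New median = 11
Delta = 11 - 29/2 = -7/2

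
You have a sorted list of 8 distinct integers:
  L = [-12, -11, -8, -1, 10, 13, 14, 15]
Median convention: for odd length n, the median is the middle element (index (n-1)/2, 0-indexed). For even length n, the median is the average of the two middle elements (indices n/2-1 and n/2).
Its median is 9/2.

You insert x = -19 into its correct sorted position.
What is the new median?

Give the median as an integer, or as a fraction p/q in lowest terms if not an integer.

Old list (sorted, length 8): [-12, -11, -8, -1, 10, 13, 14, 15]
Old median = 9/2
Insert x = -19
Old length even (8). Middle pair: indices 3,4 = -1,10.
New length odd (9). New median = single middle element.
x = -19: 0 elements are < x, 8 elements are > x.
New sorted list: [-19, -12, -11, -8, -1, 10, 13, 14, 15]
New median = -1

Answer: -1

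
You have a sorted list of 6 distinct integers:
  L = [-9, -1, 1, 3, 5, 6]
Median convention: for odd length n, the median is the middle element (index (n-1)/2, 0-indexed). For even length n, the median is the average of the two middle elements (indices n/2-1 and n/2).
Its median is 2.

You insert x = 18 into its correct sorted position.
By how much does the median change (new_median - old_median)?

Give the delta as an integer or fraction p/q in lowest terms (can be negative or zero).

Old median = 2
After inserting x = 18: new sorted = [-9, -1, 1, 3, 5, 6, 18]
New median = 3
Delta = 3 - 2 = 1

Answer: 1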